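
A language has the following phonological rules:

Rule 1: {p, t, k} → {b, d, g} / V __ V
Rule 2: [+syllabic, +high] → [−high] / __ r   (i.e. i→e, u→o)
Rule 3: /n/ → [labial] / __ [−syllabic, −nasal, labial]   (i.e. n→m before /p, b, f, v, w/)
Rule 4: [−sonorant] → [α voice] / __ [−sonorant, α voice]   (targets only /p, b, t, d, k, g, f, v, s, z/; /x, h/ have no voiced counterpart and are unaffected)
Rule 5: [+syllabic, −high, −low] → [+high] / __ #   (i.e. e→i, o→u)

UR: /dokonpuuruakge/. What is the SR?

dogompuoruaggi

Rule 1 (intervocalic voicing): /k/ is a voiceless stop between vowels /o/ and /o/, so it voices to [g]. /dokonpuuruakge/ → dogonpuuruakge.
Rule 2 (pre-rhotic lowering): /u/ is a high vowel immediately before /r/, so it lowers to [o]. /dogonpuuruakge/ → dogonpuoruakge.
Rule 3 (nasal place assimilation): /n/ precedes the labial consonant /p/, so it assimilates in place to [m]. /dogonpuoruakge/ → dogompuoruakge.
Rule 4 (regressive voicing assimilation): /k/ precedes the voiced obstruent /g/, so it voices to [g] by assimilation. /dogompuoruakge/ → dogompuoruagge.
Rule 5 (final vowel raising): /e/ is a mid vowel in word-final position, so it raises to [i]. /dogompuoruagge/ → dogompuoruaggi.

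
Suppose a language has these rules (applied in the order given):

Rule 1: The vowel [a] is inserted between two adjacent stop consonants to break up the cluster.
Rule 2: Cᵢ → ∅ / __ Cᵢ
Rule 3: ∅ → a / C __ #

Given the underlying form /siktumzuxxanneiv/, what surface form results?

sikatumzuxaneiva

Rule 1 (stop-cluster a-epenthesis): /k/ and /t/ form a stop–stop cluster, so [a] is inserted between them. /siktumzuxxanneiv/ → sikatumzuxxanneiv.
Rule 2 (degemination): /xx/ is a geminate; the first /x/ deletes. /nn/ is a geminate; the first /n/ deletes. /sikatumzuxxanneiv/ → sikatumzuxaneiv.
Rule 3 (final a-epenthesis): the form ends in the consonant /v/, so [a] is inserted word-finally. /sikatumzuxaneiv/ → sikatumzuxaneiva.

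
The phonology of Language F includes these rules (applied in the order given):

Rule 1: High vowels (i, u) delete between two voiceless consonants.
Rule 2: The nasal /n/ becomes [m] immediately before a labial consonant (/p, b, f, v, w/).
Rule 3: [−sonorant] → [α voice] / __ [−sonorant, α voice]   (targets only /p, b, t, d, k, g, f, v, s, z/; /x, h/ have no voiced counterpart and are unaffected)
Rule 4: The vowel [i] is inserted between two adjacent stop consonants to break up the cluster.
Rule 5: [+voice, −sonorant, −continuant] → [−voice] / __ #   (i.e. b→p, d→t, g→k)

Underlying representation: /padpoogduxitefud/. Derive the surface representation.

Rule 1 (high vowel syncope): /i/ is a high vowel flanked by voiceless consonants /x/ and /t/, so it deletes. /padpoogduxitefud/ → padpoogduxtefud.
Rule 2 (nasal place assimilation): no segment meets the environment; /padpoogduxtefud/ is unchanged.
Rule 3 (regressive voicing assimilation): /d/ precedes the voiceless obstruent /p/, so it devoices to [t] by assimilation. /padpoogduxtefud/ → patpoogduxtefud.
Rule 4 (stop-cluster i-epenthesis): /t/ and /p/ form a stop–stop cluster, so [i] is inserted between them. /g/ and /d/ form a stop–stop cluster, so [i] is inserted between them. /patpoogduxtefud/ → patipoogiduxtefud.
Rule 5 (final devoicing): /d/ is a voiced stop in word-final position, so it devoices to [t]. /patipoogiduxtefud/ → patipoogiduxtefut.

patipoogiduxtefut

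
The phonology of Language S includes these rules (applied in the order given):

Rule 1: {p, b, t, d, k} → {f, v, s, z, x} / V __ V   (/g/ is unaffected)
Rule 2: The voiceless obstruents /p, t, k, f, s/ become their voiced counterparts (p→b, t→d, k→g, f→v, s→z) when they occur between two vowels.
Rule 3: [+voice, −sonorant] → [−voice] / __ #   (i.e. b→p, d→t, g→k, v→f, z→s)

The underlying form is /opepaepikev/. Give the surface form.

Rule 1 (intervocalic spirantization): /p/ is a stop between vowels /o/ and /e/, so it spirantizes to the fricative [f]. /p/ is a stop between vowels /e/ and /a/, so it spirantizes to the fricative [f]. /p/ is a stop between vowels /e/ and /i/, so it spirantizes to the fricative [f]. /k/ is a stop between vowels /i/ and /e/, so it spirantizes to the fricative [x]. /opepaepikev/ → ofefaefixev.
Rule 2 (intervocalic voicing): /f/ is a voiceless obstruent between vowels /o/ and /e/, so it voices to [v]. /f/ is a voiceless obstruent between vowels /e/ and /a/, so it voices to [v]. /f/ is a voiceless obstruent between vowels /e/ and /i/, so it voices to [v]. /ofefaefixev/ → ovevaevixev.
Rule 3 (final devoicing): /v/ is a voiced obstruent in word-final position, so it devoices to [f]. /ovevaevixev/ → ovevaevixef.

ovevaevixef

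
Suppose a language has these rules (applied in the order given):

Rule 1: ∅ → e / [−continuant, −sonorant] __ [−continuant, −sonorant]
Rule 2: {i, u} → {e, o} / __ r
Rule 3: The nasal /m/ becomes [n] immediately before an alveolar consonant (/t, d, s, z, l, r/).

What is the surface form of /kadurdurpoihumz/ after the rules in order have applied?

Rule 1 (stop-cluster e-epenthesis): no segment meets the environment; /kadurdurpoihumz/ is unchanged.
Rule 2 (pre-rhotic lowering): /u/ is a high vowel immediately before /r/, so it lowers to [o]. /u/ is a high vowel immediately before /r/, so it lowers to [o]. /kadurdurpoihumz/ → kadordorpoihumz.
Rule 3 (nasal place assimilation): /m/ precedes the alveolar consonant /z/, so it assimilates in place to [n]. /kadordorpoihumz/ → kadordorpoihunz.

kadordorpoihunz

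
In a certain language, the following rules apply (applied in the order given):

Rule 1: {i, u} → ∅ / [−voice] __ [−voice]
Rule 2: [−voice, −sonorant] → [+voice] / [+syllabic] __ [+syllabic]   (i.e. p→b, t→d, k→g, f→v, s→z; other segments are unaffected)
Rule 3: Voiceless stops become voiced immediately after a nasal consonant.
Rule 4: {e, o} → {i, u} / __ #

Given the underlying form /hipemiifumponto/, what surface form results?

hpemiivumbondu

Rule 1 (high vowel syncope): /i/ is a high vowel flanked by voiceless consonants /h/ and /p/, so it deletes. /hipemiifumponto/ → hpemiifumponto.
Rule 2 (intervocalic voicing): /f/ is a voiceless obstruent between vowels /i/ and /u/, so it voices to [v]. /hpemiifumponto/ → hpemiivumponto.
Rule 3 (post-nasal voicing): /p/ is a voiceless stop immediately after the nasal /m/, so it voices to [b]. /t/ is a voiceless stop immediately after the nasal /n/, so it voices to [d]. /hpemiivumponto/ → hpemiivumbondo.
Rule 4 (final vowel raising): /o/ is a mid vowel in word-final position, so it raises to [u]. /hpemiivumbondo/ → hpemiivumbondu.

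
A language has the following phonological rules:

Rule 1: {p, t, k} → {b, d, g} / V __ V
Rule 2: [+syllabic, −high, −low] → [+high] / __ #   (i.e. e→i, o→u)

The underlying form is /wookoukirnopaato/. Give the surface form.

woogougirnobaadu

Rule 1 (intervocalic voicing): /k/ is a voiceless stop between vowels /o/ and /o/, so it voices to [g]. /k/ is a voiceless stop between vowels /u/ and /i/, so it voices to [g]. /p/ is a voiceless stop between vowels /o/ and /a/, so it voices to [b]. /t/ is a voiceless stop between vowels /a/ and /o/, so it voices to [d]. /wookoukirnopaato/ → woogougirnobaado.
Rule 2 (final vowel raising): /o/ is a mid vowel in word-final position, so it raises to [u]. /woogougirnobaado/ → woogougirnobaadu.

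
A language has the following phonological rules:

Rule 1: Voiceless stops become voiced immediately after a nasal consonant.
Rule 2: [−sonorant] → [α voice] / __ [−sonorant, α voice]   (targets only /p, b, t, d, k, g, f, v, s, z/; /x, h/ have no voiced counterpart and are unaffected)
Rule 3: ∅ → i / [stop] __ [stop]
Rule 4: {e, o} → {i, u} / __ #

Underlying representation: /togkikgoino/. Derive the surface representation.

tokikigigoinu

Rule 1 (post-nasal voicing): no segment meets the environment; /togkikgoino/ is unchanged.
Rule 2 (regressive voicing assimilation): /g/ precedes the voiceless obstruent /k/, so it devoices to [k] by assimilation. /k/ precedes the voiced obstruent /g/, so it voices to [g] by assimilation. /togkikgoino/ → tokkiggoino.
Rule 3 (stop-cluster i-epenthesis): /k/ and /k/ form a stop–stop cluster, so [i] is inserted between them. /g/ and /g/ form a stop–stop cluster, so [i] is inserted between them. /tokkiggoino/ → tokikigigoino.
Rule 4 (final vowel raising): /o/ is a mid vowel in word-final position, so it raises to [u]. /tokikigigoino/ → tokikigigoinu.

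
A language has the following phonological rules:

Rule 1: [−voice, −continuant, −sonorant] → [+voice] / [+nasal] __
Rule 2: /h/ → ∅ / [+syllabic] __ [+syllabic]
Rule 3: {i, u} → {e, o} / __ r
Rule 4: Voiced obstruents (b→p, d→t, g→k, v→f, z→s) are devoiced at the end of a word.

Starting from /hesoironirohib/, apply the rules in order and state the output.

hesoeroneroip

Rule 1 (post-nasal voicing): no segment meets the environment; /hesoironirohib/ is unchanged.
Rule 2 (intervocalic h-deletion): /h/ occurs between vowels /o/ and /i/, so it deletes. /hesoironirohib/ → hesoironiroib.
Rule 3 (pre-rhotic lowering): /i/ is a high vowel immediately before /r/, so it lowers to [e]. /i/ is a high vowel immediately before /r/, so it lowers to [e]. /hesoironiroib/ → hesoeroneroib.
Rule 4 (final devoicing): /b/ is a voiced obstruent in word-final position, so it devoices to [p]. /hesoeroneroib/ → hesoeroneroip.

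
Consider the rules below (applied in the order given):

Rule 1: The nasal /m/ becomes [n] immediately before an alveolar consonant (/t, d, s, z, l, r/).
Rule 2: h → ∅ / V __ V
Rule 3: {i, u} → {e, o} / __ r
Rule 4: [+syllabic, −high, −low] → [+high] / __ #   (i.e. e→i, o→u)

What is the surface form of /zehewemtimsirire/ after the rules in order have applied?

Rule 1 (nasal place assimilation): /m/ precedes the alveolar consonant /t/, so it assimilates in place to [n]. /m/ precedes the alveolar consonant /s/, so it assimilates in place to [n]. /zehewemtimsirire/ → zehewentinsirire.
Rule 2 (intervocalic h-deletion): /h/ occurs between vowels /e/ and /e/, so it deletes. /zehewentinsirire/ → zeewentinsirire.
Rule 3 (pre-rhotic lowering): /i/ is a high vowel immediately before /r/, so it lowers to [e]. /i/ is a high vowel immediately before /r/, so it lowers to [e]. /zeewentinsirire/ → zeewentinserere.
Rule 4 (final vowel raising): /e/ is a mid vowel in word-final position, so it raises to [i]. /zeewentinserere/ → zeewentinsereri.

zeewentinsereri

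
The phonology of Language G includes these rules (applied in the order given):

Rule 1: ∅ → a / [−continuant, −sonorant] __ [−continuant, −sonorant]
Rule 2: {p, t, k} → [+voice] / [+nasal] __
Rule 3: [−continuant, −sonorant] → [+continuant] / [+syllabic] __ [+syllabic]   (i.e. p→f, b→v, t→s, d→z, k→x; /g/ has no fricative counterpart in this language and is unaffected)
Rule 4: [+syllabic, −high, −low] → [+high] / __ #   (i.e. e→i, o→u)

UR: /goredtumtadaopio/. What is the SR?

Rule 1 (stop-cluster a-epenthesis): /d/ and /t/ form a stop–stop cluster, so [a] is inserted between them. /goredtumtadaopio/ → goredatumtadaopio.
Rule 2 (post-nasal voicing): /t/ is a voiceless stop immediately after the nasal /m/, so it voices to [d]. /goredatumtadaopio/ → goredatumdadaopio.
Rule 3 (intervocalic spirantization): /d/ is a stop between vowels /e/ and /a/, so it spirantizes to the fricative [z]. /t/ is a stop between vowels /a/ and /u/, so it spirantizes to the fricative [s]. /d/ is a stop between vowels /a/ and /a/, so it spirantizes to the fricative [z]. /p/ is a stop between vowels /o/ and /i/, so it spirantizes to the fricative [f]. /goredatumdadaopio/ → gorezasumdazaofio.
Rule 4 (final vowel raising): /o/ is a mid vowel in word-final position, so it raises to [u]. /gorezasumdazaofio/ → gorezasumdazaofiu.

gorezasumdazaofiu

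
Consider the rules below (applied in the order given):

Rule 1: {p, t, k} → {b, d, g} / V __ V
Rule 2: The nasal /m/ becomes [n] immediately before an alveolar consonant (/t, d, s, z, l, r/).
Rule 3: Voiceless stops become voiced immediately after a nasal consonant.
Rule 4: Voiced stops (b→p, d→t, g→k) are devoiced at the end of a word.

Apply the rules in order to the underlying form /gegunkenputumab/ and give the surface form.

Rule 1 (intervocalic voicing): /t/ is a voiceless stop between vowels /u/ and /u/, so it voices to [d]. /gegunkenputumab/ → gegunkenpudumab.
Rule 2 (nasal place assimilation): no segment meets the environment; /gegunkenpudumab/ is unchanged.
Rule 3 (post-nasal voicing): /k/ is a voiceless stop immediately after the nasal /n/, so it voices to [g]. /p/ is a voiceless stop immediately after the nasal /n/, so it voices to [b]. /gegunkenpudumab/ → gegungenbudumab.
Rule 4 (final devoicing): /b/ is a voiced stop in word-final position, so it devoices to [p]. /gegungenbudumab/ → gegungenbudumap.

gegungenbudumap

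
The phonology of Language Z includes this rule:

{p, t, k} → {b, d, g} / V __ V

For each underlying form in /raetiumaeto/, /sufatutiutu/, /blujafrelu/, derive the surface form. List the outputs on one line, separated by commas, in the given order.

raediumaedo, sufadudiudu, blujafrelu

/raetiumaeto/: /t/ is a voiceless stop between vowels /e/ and /i/, so it voices to [d]. /t/ is a voiceless stop between vowels /e/ and /o/, so it voices to [d]. → [raediumaedo].
/sufatutiutu/: /t/ is a voiceless stop between vowels /a/ and /u/, so it voices to [d]. /t/ is a voiceless stop between vowels /u/ and /i/, so it voices to [d]. /t/ is a voiceless stop between vowels /u/ and /u/, so it voices to [d]. → [sufadudiudu].
/blujafrelu/: the rule's environment is not met; surfaces unchanged as [blujafrelu].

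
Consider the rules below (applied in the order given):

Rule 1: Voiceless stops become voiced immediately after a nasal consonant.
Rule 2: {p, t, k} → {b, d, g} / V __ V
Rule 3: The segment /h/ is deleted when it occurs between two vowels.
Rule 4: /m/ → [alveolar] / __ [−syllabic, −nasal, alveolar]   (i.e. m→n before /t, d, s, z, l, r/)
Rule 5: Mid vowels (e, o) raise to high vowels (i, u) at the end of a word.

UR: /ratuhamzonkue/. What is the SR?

raduanzongui

Rule 1 (post-nasal voicing): /k/ is a voiceless stop immediately after the nasal /n/, so it voices to [g]. /ratuhamzonkue/ → ratuhamzongue.
Rule 2 (intervocalic voicing): /t/ is a voiceless stop between vowels /a/ and /u/, so it voices to [d]. /ratuhamzongue/ → raduhamzongue.
Rule 3 (intervocalic h-deletion): /h/ occurs between vowels /u/ and /a/, so it deletes. /raduhamzongue/ → raduamzongue.
Rule 4 (nasal place assimilation): /m/ precedes the alveolar consonant /z/, so it assimilates in place to [n]. /raduamzongue/ → raduanzongue.
Rule 5 (final vowel raising): /e/ is a mid vowel in word-final position, so it raises to [i]. /raduanzongue/ → raduanzongui.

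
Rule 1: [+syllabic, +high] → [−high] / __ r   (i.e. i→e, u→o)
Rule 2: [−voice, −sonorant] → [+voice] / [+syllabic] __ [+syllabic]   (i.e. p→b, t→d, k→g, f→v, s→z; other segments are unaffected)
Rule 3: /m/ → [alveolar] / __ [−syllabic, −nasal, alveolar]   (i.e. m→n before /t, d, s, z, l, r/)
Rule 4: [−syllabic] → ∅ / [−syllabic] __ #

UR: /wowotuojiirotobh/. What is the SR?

Rule 1 (pre-rhotic lowering): /i/ is a high vowel immediately before /r/, so it lowers to [e]. /wowotuojiirotobh/ → wowotuojierotobh.
Rule 2 (intervocalic voicing): /t/ is a voiceless obstruent between vowels /o/ and /u/, so it voices to [d]. /t/ is a voiceless obstruent between vowels /o/ and /o/, so it voices to [d]. /wowotuojierotobh/ → wowoduojierodobh.
Rule 3 (nasal place assimilation): no segment meets the environment; /wowoduojierodobh/ is unchanged.
Rule 4 (final cluster simplification): /h/ is the second consonant of a word-final cluster /bh/, so it deletes. /wowoduojierodobh/ → wowoduojierodob.

wowoduojierodob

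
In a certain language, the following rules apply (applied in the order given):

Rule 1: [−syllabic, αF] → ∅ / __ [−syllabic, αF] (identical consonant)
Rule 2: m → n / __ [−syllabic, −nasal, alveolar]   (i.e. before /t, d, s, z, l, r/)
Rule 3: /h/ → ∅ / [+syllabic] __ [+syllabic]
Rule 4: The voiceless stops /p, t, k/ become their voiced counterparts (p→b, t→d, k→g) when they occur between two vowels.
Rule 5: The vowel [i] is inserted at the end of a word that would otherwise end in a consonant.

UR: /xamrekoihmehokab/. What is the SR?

xanregoihmeogabi

Rule 1 (degemination): no segment meets the environment; /xamrekoihmehokab/ is unchanged.
Rule 2 (nasal place assimilation): /m/ precedes the alveolar consonant /r/, so it assimilates in place to [n]. /xamrekoihmehokab/ → xanrekoihmehokab.
Rule 3 (intervocalic h-deletion): /h/ occurs between vowels /e/ and /o/, so it deletes. /xanrekoihmehokab/ → xanrekoihmeokab.
Rule 4 (intervocalic voicing): /k/ is a voiceless stop between vowels /e/ and /o/, so it voices to [g]. /k/ is a voiceless stop between vowels /o/ and /a/, so it voices to [g]. /xanrekoihmeokab/ → xanregoihmeogab.
Rule 5 (final i-epenthesis): the form ends in the consonant /b/, so [i] is inserted word-finally. /xanregoihmeogab/ → xanregoihmeogabi.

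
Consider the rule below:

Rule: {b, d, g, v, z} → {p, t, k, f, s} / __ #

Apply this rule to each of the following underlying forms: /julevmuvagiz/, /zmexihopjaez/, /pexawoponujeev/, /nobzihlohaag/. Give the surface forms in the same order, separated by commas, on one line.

/julevmuvagiz/: /z/ is a voiced obstruent in word-final position, so it devoices to [s]. → [julevmuvagis].
/zmexihopjaez/: /z/ is a voiced obstruent in word-final position, so it devoices to [s]. → [zmexihopjaes].
/pexawoponujeev/: /v/ is a voiced obstruent in word-final position, so it devoices to [f]. → [pexawoponujeef].
/nobzihlohaag/: /g/ is a voiced obstruent in word-final position, so it devoices to [k]. → [nobzihlohaak].

julevmuvagis, zmexihopjaes, pexawoponujeef, nobzihlohaak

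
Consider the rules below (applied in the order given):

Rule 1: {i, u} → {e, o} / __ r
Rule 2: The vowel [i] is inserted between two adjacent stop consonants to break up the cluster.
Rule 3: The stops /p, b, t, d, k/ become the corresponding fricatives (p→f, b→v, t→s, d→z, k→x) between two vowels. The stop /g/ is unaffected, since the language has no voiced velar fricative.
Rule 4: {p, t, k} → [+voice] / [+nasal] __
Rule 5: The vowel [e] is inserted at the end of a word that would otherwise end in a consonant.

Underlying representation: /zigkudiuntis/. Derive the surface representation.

zigixuziundise

Rule 1 (pre-rhotic lowering): no segment meets the environment; /zigkudiuntis/ is unchanged.
Rule 2 (stop-cluster i-epenthesis): /g/ and /k/ form a stop–stop cluster, so [i] is inserted between them. /zigkudiuntis/ → zigikudiuntis.
Rule 3 (intervocalic spirantization): /k/ is a stop between vowels /i/ and /u/, so it spirantizes to the fricative [x]. /d/ is a stop between vowels /u/ and /i/, so it spirantizes to the fricative [z]. /zigikudiuntis/ → zigixuziuntis.
Rule 4 (post-nasal voicing): /t/ is a voiceless stop immediately after the nasal /n/, so it voices to [d]. /zigixuziuntis/ → zigixuziundis.
Rule 5 (final e-epenthesis): the form ends in the consonant /s/, so [e] is inserted word-finally. /zigixuziundis/ → zigixuziundise.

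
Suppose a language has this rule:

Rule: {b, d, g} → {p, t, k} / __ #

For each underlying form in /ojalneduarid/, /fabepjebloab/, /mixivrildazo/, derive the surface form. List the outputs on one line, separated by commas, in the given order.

ojalneduarit, fabepjebloap, mixivrildazo

/ojalneduarid/: /d/ is a voiced stop in word-final position, so it devoices to [t]. → [ojalneduarit].
/fabepjebloab/: /b/ is a voiced stop in word-final position, so it devoices to [p]. → [fabepjebloap].
/mixivrildazo/: the rule's environment is not met; surfaces unchanged as [mixivrildazo].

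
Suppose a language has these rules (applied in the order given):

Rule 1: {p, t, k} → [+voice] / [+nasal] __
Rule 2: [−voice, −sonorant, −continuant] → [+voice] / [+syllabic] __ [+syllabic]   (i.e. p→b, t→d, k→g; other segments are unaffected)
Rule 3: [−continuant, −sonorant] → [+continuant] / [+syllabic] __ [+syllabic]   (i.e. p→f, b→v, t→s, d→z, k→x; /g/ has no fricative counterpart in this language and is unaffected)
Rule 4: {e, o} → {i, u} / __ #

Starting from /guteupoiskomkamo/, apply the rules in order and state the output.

guzeuvoiskomgamu

Rule 1 (post-nasal voicing): /k/ is a voiceless stop immediately after the nasal /m/, so it voices to [g]. /guteupoiskomkamo/ → guteupoiskomgamo.
Rule 2 (intervocalic voicing): /t/ is a voiceless stop between vowels /u/ and /e/, so it voices to [d]. /p/ is a voiceless stop between vowels /u/ and /o/, so it voices to [b]. /guteupoiskomgamo/ → gudeuboiskomgamo.
Rule 3 (intervocalic spirantization): /d/ is a stop between vowels /u/ and /e/, so it spirantizes to the fricative [z]. /b/ is a stop between vowels /u/ and /o/, so it spirantizes to the fricative [v]. /gudeuboiskomgamo/ → guzeuvoiskomgamo.
Rule 4 (final vowel raising): /o/ is a mid vowel in word-final position, so it raises to [u]. /guzeuvoiskomgamo/ → guzeuvoiskomgamu.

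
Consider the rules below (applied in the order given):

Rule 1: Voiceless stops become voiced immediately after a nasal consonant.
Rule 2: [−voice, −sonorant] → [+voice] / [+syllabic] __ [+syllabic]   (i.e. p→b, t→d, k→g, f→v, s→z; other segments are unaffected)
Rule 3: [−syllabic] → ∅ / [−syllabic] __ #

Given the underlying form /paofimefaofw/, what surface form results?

paovimevaof

Rule 1 (post-nasal voicing): no segment meets the environment; /paofimefaofw/ is unchanged.
Rule 2 (intervocalic voicing): /f/ is a voiceless obstruent between vowels /o/ and /i/, so it voices to [v]. /f/ is a voiceless obstruent between vowels /e/ and /a/, so it voices to [v]. /paofimefaofw/ → paovimevaofw.
Rule 3 (final cluster simplification): /w/ is the second consonant of a word-final cluster /fw/, so it deletes. /paovimevaofw/ → paovimevaof.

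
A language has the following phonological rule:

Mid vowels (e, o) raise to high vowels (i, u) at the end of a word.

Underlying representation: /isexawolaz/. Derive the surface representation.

isexawolaz

No segment of /isexawolaz/ meets the structural description of the rule, so the form surfaces unchanged.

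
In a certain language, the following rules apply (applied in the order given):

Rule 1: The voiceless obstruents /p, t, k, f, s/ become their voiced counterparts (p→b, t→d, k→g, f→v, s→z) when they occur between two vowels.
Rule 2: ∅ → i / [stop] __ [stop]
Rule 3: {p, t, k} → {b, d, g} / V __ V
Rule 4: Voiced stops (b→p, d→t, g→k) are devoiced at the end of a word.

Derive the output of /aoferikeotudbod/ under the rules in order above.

aoverigeodudibot

Rule 1 (intervocalic voicing): /f/ is a voiceless obstruent between vowels /o/ and /e/, so it voices to [v]. /k/ is a voiceless obstruent between vowels /i/ and /e/, so it voices to [g]. /t/ is a voiceless obstruent between vowels /o/ and /u/, so it voices to [d]. /aoferikeotudbod/ → aoverigeodudbod.
Rule 2 (stop-cluster i-epenthesis): /d/ and /b/ form a stop–stop cluster, so [i] is inserted between them. /aoverigeodudbod/ → aoverigeodudibod.
Rule 3 (intervocalic voicing): no segment meets the environment; /aoverigeodudibod/ is unchanged.
Rule 4 (final devoicing): /d/ is a voiced stop in word-final position, so it devoices to [t]. /aoverigeodudibod/ → aoverigeodudibot.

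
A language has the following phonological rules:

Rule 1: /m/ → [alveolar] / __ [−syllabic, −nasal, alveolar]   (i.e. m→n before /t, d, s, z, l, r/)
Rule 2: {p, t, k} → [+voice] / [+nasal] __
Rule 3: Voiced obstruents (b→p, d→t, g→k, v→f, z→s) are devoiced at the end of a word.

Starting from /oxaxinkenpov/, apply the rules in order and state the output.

Rule 1 (nasal place assimilation): no segment meets the environment; /oxaxinkenpov/ is unchanged.
Rule 2 (post-nasal voicing): /k/ is a voiceless stop immediately after the nasal /n/, so it voices to [g]. /p/ is a voiceless stop immediately after the nasal /n/, so it voices to [b]. /oxaxinkenpov/ → oxaxingenbov.
Rule 3 (final devoicing): /v/ is a voiced obstruent in word-final position, so it devoices to [f]. /oxaxingenbov/ → oxaxingenbof.

oxaxingenbof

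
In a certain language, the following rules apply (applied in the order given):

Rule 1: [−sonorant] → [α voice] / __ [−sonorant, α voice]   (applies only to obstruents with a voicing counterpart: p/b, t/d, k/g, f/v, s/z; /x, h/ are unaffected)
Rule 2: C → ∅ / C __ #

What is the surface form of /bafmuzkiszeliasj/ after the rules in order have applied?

Rule 1 (regressive voicing assimilation): /z/ precedes the voiceless obstruent /k/, so it devoices to [s] by assimilation. /s/ precedes the voiced obstruent /z/, so it voices to [z] by assimilation. /bafmuzkiszeliasj/ → bafmuskizzeliasj.
Rule 2 (final cluster simplification): /j/ is the second consonant of a word-final cluster /sj/, so it deletes. /bafmuskizzeliasj/ → bafmuskizzelias.

bafmuskizzelias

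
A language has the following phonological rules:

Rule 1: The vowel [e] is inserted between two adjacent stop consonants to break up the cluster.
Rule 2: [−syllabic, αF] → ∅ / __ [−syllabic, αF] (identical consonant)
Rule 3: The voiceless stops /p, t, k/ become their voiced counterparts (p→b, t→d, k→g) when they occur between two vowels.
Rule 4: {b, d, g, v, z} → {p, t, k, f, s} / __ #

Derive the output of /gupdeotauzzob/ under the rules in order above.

gubedeodauzop

Rule 1 (stop-cluster e-epenthesis): /p/ and /d/ form a stop–stop cluster, so [e] is inserted between them. /gupdeotauzzob/ → gupedeotauzzob.
Rule 2 (degemination): /zz/ is a geminate; the first /z/ deletes. /gupedeotauzzob/ → gupedeotauzob.
Rule 3 (intervocalic voicing): /p/ is a voiceless stop between vowels /u/ and /e/, so it voices to [b]. /t/ is a voiceless stop between vowels /o/ and /a/, so it voices to [d]. /gupedeotauzob/ → gubedeodauzob.
Rule 4 (final devoicing): /b/ is a voiced obstruent in word-final position, so it devoices to [p]. /gubedeodauzob/ → gubedeodauzop.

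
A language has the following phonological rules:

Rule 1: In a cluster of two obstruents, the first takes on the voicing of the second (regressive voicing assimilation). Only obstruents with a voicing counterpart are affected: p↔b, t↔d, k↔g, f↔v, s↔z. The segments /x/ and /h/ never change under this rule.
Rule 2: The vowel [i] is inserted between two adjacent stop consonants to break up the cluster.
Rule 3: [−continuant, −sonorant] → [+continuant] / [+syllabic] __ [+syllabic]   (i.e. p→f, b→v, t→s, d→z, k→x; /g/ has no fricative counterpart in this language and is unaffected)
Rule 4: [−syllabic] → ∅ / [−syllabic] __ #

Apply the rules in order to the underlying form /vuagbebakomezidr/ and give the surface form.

vuagivevaxomezid

Rule 1 (regressive voicing assimilation): no segment meets the environment; /vuagbebakomezidr/ is unchanged.
Rule 2 (stop-cluster i-epenthesis): /g/ and /b/ form a stop–stop cluster, so [i] is inserted between them. /vuagbebakomezidr/ → vuagibebakomezidr.
Rule 3 (intervocalic spirantization): /b/ is a stop between vowels /i/ and /e/, so it spirantizes to the fricative [v]. /b/ is a stop between vowels /e/ and /a/, so it spirantizes to the fricative [v]. /k/ is a stop between vowels /a/ and /o/, so it spirantizes to the fricative [x]. /vuagibebakomezidr/ → vuagivevaxomezidr.
Rule 4 (final cluster simplification): /r/ is the second consonant of a word-final cluster /dr/, so it deletes. /vuagivevaxomezidr/ → vuagivevaxomezid.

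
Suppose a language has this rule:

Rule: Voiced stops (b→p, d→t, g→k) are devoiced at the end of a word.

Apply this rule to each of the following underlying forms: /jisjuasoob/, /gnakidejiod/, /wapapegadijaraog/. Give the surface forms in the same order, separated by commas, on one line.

/jisjuasoob/: /b/ is a voiced stop in word-final position, so it devoices to [p]. → [jisjuasoop].
/gnakidejiod/: /d/ is a voiced stop in word-final position, so it devoices to [t]. → [gnakidejiot].
/wapapegadijaraog/: /g/ is a voiced stop in word-final position, so it devoices to [k]. → [wapapegadijaraok].

jisjuasoop, gnakidejiot, wapapegadijaraok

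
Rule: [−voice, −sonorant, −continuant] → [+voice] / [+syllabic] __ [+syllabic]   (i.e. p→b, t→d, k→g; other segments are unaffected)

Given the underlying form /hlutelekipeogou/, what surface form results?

/t/ is a voiceless stop between vowels /u/ and /e/, so it voices to [d].
/k/ is a voiceless stop between vowels /e/ and /i/, so it voices to [g].
/p/ is a voiceless stop between vowels /i/ and /e/, so it voices to [b].
Surface form: [hludelegibeogou].

hludelegibeogou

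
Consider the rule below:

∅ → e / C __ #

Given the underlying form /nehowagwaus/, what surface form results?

nehowagwause

the form ends in the consonant /s/, so [e] is inserted word-finally.
Surface form: [nehowagwause].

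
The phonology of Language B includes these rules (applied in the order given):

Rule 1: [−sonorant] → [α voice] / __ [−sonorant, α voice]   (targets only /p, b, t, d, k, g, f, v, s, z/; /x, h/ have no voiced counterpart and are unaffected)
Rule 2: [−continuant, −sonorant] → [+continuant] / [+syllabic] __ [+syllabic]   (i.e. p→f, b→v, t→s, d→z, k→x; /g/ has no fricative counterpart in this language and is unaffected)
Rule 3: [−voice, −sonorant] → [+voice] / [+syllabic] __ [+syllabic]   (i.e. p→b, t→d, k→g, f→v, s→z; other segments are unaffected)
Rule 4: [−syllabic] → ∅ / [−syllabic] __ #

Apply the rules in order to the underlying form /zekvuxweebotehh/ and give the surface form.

zegvuxweevozeh

Rule 1 (regressive voicing assimilation): /k/ precedes the voiced obstruent /v/, so it voices to [g] by assimilation. /zekvuxweebotehh/ → zegvuxweebotehh.
Rule 2 (intervocalic spirantization): /b/ is a stop between vowels /e/ and /o/, so it spirantizes to the fricative [v]. /t/ is a stop between vowels /o/ and /e/, so it spirantizes to the fricative [s]. /zegvuxweebotehh/ → zegvuxweevosehh.
Rule 3 (intervocalic voicing): /s/ is a voiceless obstruent between vowels /o/ and /e/, so it voices to [z]. /zegvuxweevosehh/ → zegvuxweevozehh.
Rule 4 (final cluster simplification): /h/ is the second consonant of a word-final cluster /hh/, so it deletes. /zegvuxweevozehh/ → zegvuxweevozeh.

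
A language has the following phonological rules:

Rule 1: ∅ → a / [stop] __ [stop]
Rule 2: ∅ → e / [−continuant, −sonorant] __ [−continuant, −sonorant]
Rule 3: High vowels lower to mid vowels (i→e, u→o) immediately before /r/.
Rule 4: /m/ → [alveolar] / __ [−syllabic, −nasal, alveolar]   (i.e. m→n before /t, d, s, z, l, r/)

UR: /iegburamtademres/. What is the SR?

iegaborantadenres

Rule 1 (stop-cluster a-epenthesis): /g/ and /b/ form a stop–stop cluster, so [a] is inserted between them. /iegburamtademres/ → iegaburamtademres.
Rule 2 (stop-cluster e-epenthesis): no segment meets the environment; /iegaburamtademres/ is unchanged.
Rule 3 (pre-rhotic lowering): /u/ is a high vowel immediately before /r/, so it lowers to [o]. /iegaburamtademres/ → iegaboramtademres.
Rule 4 (nasal place assimilation): /m/ precedes the alveolar consonant /t/, so it assimilates in place to [n]. /m/ precedes the alveolar consonant /r/, so it assimilates in place to [n]. /iegaboramtademres/ → iegaborantadenres.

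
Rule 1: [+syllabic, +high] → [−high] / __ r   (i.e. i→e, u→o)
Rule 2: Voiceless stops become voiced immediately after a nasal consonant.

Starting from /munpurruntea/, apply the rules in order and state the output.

Rule 1 (pre-rhotic lowering): /u/ is a high vowel immediately before /r/, so it lowers to [o]. /munpurruntea/ → munporruntea.
Rule 2 (post-nasal voicing): /p/ is a voiceless stop immediately after the nasal /n/, so it voices to [b]. /t/ is a voiceless stop immediately after the nasal /n/, so it voices to [d]. /munporruntea/ → munborrundea.

munborrundea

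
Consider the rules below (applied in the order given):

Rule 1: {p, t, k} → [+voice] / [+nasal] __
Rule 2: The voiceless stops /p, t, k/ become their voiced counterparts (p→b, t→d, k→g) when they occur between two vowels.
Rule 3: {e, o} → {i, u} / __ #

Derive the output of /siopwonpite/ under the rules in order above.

Rule 1 (post-nasal voicing): /p/ is a voiceless stop immediately after the nasal /n/, so it voices to [b]. /siopwonpite/ → siopwonbite.
Rule 2 (intervocalic voicing): /t/ is a voiceless stop between vowels /i/ and /e/, so it voices to [d]. /siopwonbite/ → siopwonbide.
Rule 3 (final vowel raising): /e/ is a mid vowel in word-final position, so it raises to [i]. /siopwonbide/ → siopwonbidi.

siopwonbidi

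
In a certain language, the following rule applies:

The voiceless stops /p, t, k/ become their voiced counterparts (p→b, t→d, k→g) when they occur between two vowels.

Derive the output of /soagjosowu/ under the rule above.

soagjosowu

No segment of /soagjosowu/ meets the structural description of the rule, so the form surfaces unchanged.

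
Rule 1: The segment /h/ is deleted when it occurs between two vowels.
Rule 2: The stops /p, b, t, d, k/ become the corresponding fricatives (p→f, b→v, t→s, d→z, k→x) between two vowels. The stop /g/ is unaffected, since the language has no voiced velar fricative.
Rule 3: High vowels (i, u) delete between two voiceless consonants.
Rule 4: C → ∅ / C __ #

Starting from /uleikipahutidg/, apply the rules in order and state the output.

uleixfausid

Rule 1 (intervocalic h-deletion): /h/ occurs between vowels /a/ and /u/, so it deletes. /uleikipahutidg/ → uleikipautidg.
Rule 2 (intervocalic spirantization): /k/ is a stop between vowels /i/ and /i/, so it spirantizes to the fricative [x]. /p/ is a stop between vowels /i/ and /a/, so it spirantizes to the fricative [f]. /t/ is a stop between vowels /u/ and /i/, so it spirantizes to the fricative [s]. /uleikipautidg/ → uleixifausidg.
Rule 3 (high vowel syncope): /i/ is a high vowel flanked by voiceless consonants /x/ and /f/, so it deletes. /uleixifausidg/ → uleixfausidg.
Rule 4 (final cluster simplification): /g/ is the second consonant of a word-final cluster /dg/, so it deletes. /uleixfausidg/ → uleixfausid.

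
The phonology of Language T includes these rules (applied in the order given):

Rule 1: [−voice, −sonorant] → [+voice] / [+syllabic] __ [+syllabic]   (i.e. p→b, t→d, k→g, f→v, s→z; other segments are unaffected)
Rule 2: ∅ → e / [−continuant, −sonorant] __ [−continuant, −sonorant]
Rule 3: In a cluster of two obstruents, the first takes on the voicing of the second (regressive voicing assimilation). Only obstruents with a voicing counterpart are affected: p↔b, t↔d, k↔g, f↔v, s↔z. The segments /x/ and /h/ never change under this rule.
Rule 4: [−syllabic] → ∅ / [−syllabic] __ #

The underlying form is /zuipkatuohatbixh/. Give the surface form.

Rule 1 (intervocalic voicing): /t/ is a voiceless obstruent between vowels /a/ and /u/, so it voices to [d]. /zuipkatuohatbixh/ → zuipkaduohatbixh.
Rule 2 (stop-cluster e-epenthesis): /p/ and /k/ form a stop–stop cluster, so [e] is inserted between them. /t/ and /b/ form a stop–stop cluster, so [e] is inserted between them. /zuipkaduohatbixh/ → zuipekaduohatebixh.
Rule 3 (regressive voicing assimilation): no segment meets the environment; /zuipekaduohatebixh/ is unchanged.
Rule 4 (final cluster simplification): /h/ is the second consonant of a word-final cluster /xh/, so it deletes. /zuipekaduohatebixh/ → zuipekaduohatebix.

zuipekaduohatebix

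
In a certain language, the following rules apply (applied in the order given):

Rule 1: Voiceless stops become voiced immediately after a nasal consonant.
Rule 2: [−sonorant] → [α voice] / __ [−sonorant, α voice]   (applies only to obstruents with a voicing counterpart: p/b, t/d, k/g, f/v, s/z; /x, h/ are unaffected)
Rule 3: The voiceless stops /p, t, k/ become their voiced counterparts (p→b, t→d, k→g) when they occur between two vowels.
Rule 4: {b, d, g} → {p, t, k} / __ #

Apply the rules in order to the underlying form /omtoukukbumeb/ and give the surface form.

omdougugbumep

Rule 1 (post-nasal voicing): /t/ is a voiceless stop immediately after the nasal /m/, so it voices to [d]. /omtoukukbumeb/ → omdoukukbumeb.
Rule 2 (regressive voicing assimilation): /k/ precedes the voiced obstruent /b/, so it voices to [g] by assimilation. /omdoukukbumeb/ → omdoukugbumeb.
Rule 3 (intervocalic voicing): /k/ is a voiceless stop between vowels /u/ and /u/, so it voices to [g]. /omdoukugbumeb/ → omdougugbumeb.
Rule 4 (final devoicing): /b/ is a voiced stop in word-final position, so it devoices to [p]. /omdougugbumeb/ → omdougugbumep.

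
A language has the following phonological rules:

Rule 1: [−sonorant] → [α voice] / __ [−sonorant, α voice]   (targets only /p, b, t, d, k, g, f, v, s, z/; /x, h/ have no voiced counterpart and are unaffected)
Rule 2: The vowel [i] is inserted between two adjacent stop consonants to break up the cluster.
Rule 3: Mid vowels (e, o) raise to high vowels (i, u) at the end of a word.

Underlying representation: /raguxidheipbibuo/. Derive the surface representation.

Rule 1 (regressive voicing assimilation): /d/ precedes the voiceless obstruent /h/, so it devoices to [t] by assimilation. /p/ precedes the voiced obstruent /b/, so it voices to [b] by assimilation. /raguxidheipbibuo/ → raguxitheibbibuo.
Rule 2 (stop-cluster i-epenthesis): /b/ and /b/ form a stop–stop cluster, so [i] is inserted between them. /raguxitheibbibuo/ → raguxitheibibibuo.
Rule 3 (final vowel raising): /o/ is a mid vowel in word-final position, so it raises to [u]. /raguxitheibibibuo/ → raguxitheibibibuu.

raguxitheibibibuu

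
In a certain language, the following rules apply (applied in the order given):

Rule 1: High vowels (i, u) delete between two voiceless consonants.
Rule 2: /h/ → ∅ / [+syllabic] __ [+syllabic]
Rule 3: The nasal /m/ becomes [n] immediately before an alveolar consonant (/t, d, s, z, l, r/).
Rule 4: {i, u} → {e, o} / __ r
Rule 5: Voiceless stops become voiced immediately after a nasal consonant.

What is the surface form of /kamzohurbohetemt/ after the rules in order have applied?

kanzoorboetend

Rule 1 (high vowel syncope): no segment meets the environment; /kamzohurbohetemt/ is unchanged.
Rule 2 (intervocalic h-deletion): /h/ occurs between vowels /o/ and /u/, so it deletes. /h/ occurs between vowels /o/ and /e/, so it deletes. /kamzohurbohetemt/ → kamzourboetemt.
Rule 3 (nasal place assimilation): /m/ precedes the alveolar consonant /z/, so it assimilates in place to [n]. /m/ precedes the alveolar consonant /t/, so it assimilates in place to [n]. /kamzourboetemt/ → kanzourboetent.
Rule 4 (pre-rhotic lowering): /u/ is a high vowel immediately before /r/, so it lowers to [o]. /kanzourboetent/ → kanzoorboetent.
Rule 5 (post-nasal voicing): /t/ is a voiceless stop immediately after the nasal /n/, so it voices to [d]. /kanzoorboetent/ → kanzoorboetend.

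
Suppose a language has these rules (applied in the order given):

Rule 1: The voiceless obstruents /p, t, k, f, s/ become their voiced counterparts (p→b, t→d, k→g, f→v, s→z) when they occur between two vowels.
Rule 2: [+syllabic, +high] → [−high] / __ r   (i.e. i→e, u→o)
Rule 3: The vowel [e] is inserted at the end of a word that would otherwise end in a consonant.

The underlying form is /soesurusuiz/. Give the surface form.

Rule 1 (intervocalic voicing): /s/ is a voiceless obstruent between vowels /e/ and /u/, so it voices to [z]. /s/ is a voiceless obstruent between vowels /u/ and /u/, so it voices to [z]. /soesurusuiz/ → soezuruzuiz.
Rule 2 (pre-rhotic lowering): /u/ is a high vowel immediately before /r/, so it lowers to [o]. /soezuruzuiz/ → soezoruzuiz.
Rule 3 (final e-epenthesis): the form ends in the consonant /z/, so [e] is inserted word-finally. /soezoruzuiz/ → soezoruzuize.

soezoruzuize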